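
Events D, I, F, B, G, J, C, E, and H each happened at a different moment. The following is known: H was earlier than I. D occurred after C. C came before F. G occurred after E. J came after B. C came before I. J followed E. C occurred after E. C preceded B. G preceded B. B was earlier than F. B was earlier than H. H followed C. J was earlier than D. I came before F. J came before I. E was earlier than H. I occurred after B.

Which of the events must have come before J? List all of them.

Directly stated before J: B and E.
C reaches J via C → B → J.
G reaches J via G → B → J.

B, C, E, G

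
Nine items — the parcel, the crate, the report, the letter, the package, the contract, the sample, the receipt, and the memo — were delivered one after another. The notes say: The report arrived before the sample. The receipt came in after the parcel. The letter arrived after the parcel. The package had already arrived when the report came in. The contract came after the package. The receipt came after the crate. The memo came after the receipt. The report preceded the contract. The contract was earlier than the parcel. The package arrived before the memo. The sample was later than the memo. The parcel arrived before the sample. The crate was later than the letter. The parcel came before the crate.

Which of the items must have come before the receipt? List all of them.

the contract, the crate, the letter, the package, the parcel, the report

Directly stated before the receipt: the crate and the parcel.
The contract reaches the receipt via the contract → the parcel → the receipt.
The letter reaches the receipt via the letter → the crate → the receipt.
The package reaches the receipt via the package → the contract → the parcel → the receipt.
Likewise the report reaches the receipt by chaining the stated constraints.
No chain forces the memo (or any of the others) ahead of the receipt.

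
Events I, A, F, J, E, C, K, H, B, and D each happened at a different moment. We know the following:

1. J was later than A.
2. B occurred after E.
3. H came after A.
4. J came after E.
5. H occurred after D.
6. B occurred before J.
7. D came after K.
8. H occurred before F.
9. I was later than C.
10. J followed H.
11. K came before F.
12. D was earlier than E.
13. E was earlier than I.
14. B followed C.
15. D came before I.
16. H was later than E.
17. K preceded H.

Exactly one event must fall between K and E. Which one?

Tracing the constraints gives K → D → E, so D sits after K and before E.
No other event is forced both after K and before E.

D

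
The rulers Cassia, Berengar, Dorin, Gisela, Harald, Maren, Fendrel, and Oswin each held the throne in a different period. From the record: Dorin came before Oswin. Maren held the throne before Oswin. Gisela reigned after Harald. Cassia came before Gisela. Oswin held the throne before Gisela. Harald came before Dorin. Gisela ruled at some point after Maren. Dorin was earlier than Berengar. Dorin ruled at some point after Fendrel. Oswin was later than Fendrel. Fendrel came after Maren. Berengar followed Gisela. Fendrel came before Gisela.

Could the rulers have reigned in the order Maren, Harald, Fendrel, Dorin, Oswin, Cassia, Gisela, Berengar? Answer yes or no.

yes

Check each stated constraint against the proposed order — e.g. Harald is ahead of Gisela; Maren is ahead of Gisela. Every pair is in the required order; nothing is violated.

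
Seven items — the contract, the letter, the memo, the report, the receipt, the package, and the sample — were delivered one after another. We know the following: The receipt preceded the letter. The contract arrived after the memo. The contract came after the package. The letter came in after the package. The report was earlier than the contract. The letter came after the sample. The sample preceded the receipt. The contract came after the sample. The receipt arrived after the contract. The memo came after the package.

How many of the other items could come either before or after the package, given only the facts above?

2

Forced after the package: the contract, the letter, the memo, and the receipt.
That leaves the report and the sample with no forced order relative to the package — 2.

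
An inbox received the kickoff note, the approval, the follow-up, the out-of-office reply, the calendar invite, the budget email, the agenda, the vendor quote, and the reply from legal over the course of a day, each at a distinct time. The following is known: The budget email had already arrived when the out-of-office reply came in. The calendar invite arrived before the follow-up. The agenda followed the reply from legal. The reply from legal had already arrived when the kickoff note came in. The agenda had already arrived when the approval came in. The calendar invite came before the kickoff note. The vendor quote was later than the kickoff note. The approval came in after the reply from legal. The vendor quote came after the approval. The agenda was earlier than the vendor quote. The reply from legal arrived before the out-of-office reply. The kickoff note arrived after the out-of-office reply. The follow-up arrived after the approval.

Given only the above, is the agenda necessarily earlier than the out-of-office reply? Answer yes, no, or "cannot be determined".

cannot be determined

No chain of stated constraints runs from the agenda to the out-of-office reply, and none runs from the out-of-office reply to the agenda either.
So the relative order of the agenda and the out-of-office reply is not fixed by the given facts.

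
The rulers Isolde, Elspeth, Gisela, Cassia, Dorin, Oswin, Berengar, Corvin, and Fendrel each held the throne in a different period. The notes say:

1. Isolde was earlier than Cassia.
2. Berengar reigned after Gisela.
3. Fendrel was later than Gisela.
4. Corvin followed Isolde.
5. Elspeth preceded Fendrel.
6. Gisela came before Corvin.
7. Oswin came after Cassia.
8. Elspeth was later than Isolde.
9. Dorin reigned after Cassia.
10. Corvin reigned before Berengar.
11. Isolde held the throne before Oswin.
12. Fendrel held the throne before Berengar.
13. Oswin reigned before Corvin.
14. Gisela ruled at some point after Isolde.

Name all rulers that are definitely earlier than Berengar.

Cassia, Corvin, Elspeth, Fendrel, Gisela, Isolde, Oswin

Directly stated before Berengar: Corvin, Fendrel, and Gisela.
Cassia reaches Berengar via Cassia → Oswin → Corvin → Berengar.
Elspeth reaches Berengar via Elspeth → Fendrel → Berengar.
Isolde reaches Berengar via Isolde → Corvin → Berengar.
Likewise Oswin reaches Berengar by chaining the stated constraints.
No chain forces Dorin ahead of Berengar.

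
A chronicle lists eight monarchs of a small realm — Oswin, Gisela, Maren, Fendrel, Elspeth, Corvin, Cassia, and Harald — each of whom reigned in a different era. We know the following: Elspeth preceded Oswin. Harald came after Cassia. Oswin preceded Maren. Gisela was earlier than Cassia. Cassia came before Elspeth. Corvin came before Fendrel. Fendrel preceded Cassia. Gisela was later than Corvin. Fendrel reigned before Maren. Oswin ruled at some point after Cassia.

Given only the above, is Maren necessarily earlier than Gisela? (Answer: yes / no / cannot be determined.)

Tracing the constraints gives Gisela → Cassia → Oswin → Maren, so Gisela must come before Maren.
That means Maren cannot be before Gisela.

no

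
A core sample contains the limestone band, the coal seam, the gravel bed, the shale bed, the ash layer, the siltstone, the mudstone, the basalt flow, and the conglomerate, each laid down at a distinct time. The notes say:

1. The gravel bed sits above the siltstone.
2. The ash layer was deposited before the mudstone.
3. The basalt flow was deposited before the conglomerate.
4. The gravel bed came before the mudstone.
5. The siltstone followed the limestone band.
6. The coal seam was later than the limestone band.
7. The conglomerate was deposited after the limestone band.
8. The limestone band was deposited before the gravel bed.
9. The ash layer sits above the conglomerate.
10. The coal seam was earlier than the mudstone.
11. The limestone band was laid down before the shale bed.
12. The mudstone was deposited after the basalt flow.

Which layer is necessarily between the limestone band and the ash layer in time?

the conglomerate

Tracing the constraints gives the limestone band → the conglomerate → the ash layer, so the conglomerate sits after the limestone band and before the ash layer.
No other layer is forced both after the limestone band and before the ash layer.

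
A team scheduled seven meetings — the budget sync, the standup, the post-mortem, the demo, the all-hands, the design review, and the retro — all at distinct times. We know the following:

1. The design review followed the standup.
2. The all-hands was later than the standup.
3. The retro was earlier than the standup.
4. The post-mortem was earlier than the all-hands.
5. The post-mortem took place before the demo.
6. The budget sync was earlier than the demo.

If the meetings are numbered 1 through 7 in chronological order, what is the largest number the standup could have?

The standup must come before the all-hands and the design review — 2 meetings forced after it.
Everything else can be placed before the standup in some valid order, so the standup can sit as late as position 7 − 2 = 5.

5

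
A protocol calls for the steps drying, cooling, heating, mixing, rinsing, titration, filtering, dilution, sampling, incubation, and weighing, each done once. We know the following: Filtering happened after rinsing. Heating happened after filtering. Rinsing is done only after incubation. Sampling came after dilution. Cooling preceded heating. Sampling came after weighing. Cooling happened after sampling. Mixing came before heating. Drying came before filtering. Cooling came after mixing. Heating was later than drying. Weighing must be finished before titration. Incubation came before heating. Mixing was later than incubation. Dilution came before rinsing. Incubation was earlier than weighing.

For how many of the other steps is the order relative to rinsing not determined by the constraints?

Forced before rinsing: dilution and incubation; forced after rinsing: filtering and heating.
That leaves cooling, drying, mixing, sampling, titration, and weighing with no forced order relative to rinsing — 6.

6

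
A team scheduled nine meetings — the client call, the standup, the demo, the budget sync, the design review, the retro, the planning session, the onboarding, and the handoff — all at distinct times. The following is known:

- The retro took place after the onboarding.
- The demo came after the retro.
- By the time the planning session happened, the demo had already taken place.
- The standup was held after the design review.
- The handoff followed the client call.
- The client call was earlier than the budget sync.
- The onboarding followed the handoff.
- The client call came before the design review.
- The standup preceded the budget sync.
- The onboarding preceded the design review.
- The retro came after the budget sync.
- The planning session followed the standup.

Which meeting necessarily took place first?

the client call

The client call has a chain of constraints placing it before every other meeting, so the client call must be first.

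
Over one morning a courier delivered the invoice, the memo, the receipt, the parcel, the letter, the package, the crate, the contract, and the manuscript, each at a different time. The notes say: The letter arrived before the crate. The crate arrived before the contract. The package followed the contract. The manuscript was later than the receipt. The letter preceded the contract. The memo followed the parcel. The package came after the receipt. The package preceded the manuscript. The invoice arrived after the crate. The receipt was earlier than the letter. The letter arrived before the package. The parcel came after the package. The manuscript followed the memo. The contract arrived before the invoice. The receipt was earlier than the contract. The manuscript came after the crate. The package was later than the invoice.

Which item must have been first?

the receipt

The receipt has a chain of constraints placing it before every other item, so the receipt must be first.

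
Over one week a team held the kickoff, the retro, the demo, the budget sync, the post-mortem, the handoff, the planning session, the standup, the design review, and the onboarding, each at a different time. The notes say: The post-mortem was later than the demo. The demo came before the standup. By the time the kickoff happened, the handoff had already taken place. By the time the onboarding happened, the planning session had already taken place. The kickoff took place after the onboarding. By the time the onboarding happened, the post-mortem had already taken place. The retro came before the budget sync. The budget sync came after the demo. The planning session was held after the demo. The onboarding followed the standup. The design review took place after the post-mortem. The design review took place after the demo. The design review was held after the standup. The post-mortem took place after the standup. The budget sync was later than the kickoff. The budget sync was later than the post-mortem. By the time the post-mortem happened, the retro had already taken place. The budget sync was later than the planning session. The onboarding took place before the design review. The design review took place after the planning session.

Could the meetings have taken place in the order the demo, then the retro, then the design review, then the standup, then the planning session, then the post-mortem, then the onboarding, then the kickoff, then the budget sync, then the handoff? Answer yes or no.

The constraints require the onboarding before the design review, but in the proposed sequence the design review appears ahead of the onboarding. That one violation is enough.

no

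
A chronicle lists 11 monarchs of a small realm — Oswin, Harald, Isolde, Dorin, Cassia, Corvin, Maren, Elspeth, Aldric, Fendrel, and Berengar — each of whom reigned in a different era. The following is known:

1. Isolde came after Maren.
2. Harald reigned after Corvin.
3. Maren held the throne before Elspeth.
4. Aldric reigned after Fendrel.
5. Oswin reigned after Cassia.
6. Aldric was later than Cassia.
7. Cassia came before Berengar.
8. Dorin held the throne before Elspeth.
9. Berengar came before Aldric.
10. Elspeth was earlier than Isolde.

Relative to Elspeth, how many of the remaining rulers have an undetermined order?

Forced before Elspeth: Dorin and Maren; forced after Elspeth: Isolde.
That leaves Aldric, Berengar, Cassia, Corvin, Fendrel, Harald, and Oswin with no forced order relative to Elspeth — 7.

7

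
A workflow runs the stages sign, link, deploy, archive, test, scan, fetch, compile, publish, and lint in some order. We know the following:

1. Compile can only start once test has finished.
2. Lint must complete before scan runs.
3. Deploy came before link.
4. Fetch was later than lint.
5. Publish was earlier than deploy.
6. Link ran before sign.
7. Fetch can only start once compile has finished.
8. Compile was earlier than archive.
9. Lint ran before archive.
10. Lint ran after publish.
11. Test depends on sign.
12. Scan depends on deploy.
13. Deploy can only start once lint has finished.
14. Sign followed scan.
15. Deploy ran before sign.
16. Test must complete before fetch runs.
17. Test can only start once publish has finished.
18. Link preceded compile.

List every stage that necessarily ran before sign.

Directly stated before sign: deploy, link, and scan.
Lint reaches sign via lint → deploy → sign.
Publish reaches sign via publish → deploy → sign.
No chain forces compile (or any of the others) ahead of sign.

deploy, link, lint, publish, scan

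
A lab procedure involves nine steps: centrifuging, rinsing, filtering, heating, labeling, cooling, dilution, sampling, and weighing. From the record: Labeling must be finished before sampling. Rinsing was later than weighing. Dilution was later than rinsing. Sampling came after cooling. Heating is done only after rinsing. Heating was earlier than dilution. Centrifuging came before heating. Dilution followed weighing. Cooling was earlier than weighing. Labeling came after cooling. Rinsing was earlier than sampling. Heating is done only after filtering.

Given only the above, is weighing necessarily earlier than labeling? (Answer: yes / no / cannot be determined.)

cannot be determined

No chain of stated constraints runs from weighing to labeling, and none runs from labeling to weighing either.
So the relative order of weighing and labeling is not fixed by the given facts.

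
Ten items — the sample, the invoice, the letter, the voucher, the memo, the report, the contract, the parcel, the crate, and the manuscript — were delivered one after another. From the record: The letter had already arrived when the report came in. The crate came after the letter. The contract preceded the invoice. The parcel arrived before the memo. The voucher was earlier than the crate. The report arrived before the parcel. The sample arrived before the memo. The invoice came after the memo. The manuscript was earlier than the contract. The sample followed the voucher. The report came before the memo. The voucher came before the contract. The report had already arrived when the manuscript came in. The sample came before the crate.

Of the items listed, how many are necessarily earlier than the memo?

Directly stated before the memo: the parcel, the report, and the sample.
The letter reaches the memo via the letter → the report → the memo.
The voucher reaches the memo via the voucher → the sample → the memo.
That's the letter, the parcel, the report, the sample, and the voucher — 5 in all.

5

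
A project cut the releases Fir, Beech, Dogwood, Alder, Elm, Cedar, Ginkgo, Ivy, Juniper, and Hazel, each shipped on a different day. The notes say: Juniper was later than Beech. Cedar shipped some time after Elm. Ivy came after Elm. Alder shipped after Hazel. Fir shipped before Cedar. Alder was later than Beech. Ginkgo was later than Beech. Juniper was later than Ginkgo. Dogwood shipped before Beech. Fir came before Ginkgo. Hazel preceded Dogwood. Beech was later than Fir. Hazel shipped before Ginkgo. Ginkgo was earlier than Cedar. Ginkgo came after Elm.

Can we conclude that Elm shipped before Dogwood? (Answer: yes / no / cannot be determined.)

cannot be determined

No chain of stated constraints runs from Elm to Dogwood, and none runs from Dogwood to Elm either.
So the relative order of Elm and Dogwood is not fixed by the given facts.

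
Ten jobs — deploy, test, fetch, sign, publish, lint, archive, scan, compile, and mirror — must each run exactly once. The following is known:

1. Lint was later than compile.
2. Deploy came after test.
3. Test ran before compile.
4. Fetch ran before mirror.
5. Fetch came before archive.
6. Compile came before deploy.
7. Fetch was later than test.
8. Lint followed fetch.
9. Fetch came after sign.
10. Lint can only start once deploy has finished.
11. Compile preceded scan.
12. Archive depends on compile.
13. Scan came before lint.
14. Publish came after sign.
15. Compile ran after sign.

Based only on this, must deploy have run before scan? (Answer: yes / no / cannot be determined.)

cannot be determined

No chain of stated constraints runs from deploy to scan, and none runs from scan to deploy either.
So the relative order of deploy and scan is not fixed by the given facts.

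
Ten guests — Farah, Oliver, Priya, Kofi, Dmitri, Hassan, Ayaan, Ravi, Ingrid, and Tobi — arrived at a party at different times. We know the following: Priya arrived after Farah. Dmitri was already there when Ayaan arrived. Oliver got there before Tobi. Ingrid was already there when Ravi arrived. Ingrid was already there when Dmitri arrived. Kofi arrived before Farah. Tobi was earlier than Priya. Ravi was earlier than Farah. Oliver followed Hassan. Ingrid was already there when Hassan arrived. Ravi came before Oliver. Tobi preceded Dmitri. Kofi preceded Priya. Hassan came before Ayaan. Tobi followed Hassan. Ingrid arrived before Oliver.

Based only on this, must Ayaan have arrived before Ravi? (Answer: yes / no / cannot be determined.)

Tracing the constraints gives Ravi → Oliver → Tobi → Dmitri → Ayaan, so Ravi must come before Ayaan.
That means Ayaan cannot be before Ravi.

no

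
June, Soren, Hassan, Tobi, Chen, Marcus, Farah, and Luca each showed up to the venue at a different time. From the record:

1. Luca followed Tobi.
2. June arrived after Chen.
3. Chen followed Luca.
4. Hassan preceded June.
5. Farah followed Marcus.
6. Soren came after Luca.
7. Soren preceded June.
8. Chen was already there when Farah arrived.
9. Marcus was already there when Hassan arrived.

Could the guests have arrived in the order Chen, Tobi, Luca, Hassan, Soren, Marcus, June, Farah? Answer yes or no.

The constraints require Marcus before Hassan, but in the proposed sequence Hassan appears ahead of Marcus. That one violation is enough.

no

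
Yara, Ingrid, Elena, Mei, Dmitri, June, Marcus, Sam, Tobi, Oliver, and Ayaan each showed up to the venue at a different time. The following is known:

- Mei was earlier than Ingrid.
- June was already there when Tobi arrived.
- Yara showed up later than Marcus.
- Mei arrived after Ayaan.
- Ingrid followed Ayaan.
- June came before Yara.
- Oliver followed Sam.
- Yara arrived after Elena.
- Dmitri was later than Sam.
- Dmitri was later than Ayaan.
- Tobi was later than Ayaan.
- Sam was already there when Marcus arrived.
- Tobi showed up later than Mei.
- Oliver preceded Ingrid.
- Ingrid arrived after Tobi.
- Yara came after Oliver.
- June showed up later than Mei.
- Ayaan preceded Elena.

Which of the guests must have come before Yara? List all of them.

Directly stated before Yara: Elena, June, Marcus, and Oliver.
Ayaan reaches Yara via Ayaan → Elena → Yara.
Mei reaches Yara via Mei → June → Yara.
Sam reaches Yara via Sam → Oliver → Yara.
No chain forces Ingrid (or any of the others) ahead of Yara.

Ayaan, Elena, June, Marcus, Mei, Oliver, Sam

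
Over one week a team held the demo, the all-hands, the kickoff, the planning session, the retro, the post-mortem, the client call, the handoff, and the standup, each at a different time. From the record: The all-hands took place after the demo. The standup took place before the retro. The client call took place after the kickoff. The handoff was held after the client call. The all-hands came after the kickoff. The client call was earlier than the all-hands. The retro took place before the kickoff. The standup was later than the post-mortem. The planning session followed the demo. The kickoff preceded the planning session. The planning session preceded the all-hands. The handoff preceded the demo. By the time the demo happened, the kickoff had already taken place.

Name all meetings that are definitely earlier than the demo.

the client call, the handoff, the kickoff, the post-mortem, the retro, the standup

Directly stated before the demo: the handoff and the kickoff.
The client call reaches the demo via the client call → the handoff → the demo.
The post-mortem reaches the demo via the post-mortem → the standup → the retro → the kickoff → the demo.
The retro reaches the demo via the retro → the kickoff → the demo.
Likewise the standup reaches the demo by chaining the stated constraints.
No chain forces the all-hands (or any of the others) ahead of the demo.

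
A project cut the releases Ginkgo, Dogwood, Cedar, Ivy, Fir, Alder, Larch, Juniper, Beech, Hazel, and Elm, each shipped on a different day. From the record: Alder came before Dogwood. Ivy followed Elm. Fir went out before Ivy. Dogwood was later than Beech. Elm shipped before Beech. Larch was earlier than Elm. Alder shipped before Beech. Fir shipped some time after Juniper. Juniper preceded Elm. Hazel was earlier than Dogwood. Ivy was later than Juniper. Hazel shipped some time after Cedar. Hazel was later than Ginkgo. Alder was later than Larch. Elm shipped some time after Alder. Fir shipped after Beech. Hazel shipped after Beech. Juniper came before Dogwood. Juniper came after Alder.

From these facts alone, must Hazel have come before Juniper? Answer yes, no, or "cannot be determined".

Tracing the constraints gives Juniper → Elm → Beech → Hazel, so Juniper must come before Hazel.
That means Hazel cannot be before Juniper.

no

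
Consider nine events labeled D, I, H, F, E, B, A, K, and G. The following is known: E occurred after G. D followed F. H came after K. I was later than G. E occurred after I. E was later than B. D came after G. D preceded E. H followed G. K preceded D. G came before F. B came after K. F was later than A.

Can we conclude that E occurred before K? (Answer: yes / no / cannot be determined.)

Tracing the constraints gives K → B → E, so K must come before E.
That means E cannot be before K.

no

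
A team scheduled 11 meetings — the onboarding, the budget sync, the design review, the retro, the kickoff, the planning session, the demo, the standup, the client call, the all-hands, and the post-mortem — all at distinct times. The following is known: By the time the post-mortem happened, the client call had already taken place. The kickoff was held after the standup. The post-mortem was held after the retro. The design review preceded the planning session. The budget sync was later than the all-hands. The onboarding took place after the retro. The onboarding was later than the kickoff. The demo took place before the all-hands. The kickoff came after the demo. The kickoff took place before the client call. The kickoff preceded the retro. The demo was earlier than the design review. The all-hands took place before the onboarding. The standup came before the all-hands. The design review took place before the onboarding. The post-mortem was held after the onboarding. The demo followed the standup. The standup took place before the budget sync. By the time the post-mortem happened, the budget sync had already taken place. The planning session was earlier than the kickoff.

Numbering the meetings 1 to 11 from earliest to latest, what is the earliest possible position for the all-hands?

The demo and the standup must both come before the all-hands — 2 forced predecessors.
Nothing else is forced ahead of the all-hands, so its earliest slot is position 2 + 1 = 3.

3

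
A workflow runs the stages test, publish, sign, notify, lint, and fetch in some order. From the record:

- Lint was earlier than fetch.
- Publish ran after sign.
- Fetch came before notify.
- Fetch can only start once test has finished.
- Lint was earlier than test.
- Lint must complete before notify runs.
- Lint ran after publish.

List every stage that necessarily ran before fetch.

Directly stated before fetch: lint and test.
Publish reaches fetch via publish → lint → fetch.
Sign reaches fetch via sign → publish → lint → fetch.
No chain forces notify ahead of fetch.

lint, publish, sign, test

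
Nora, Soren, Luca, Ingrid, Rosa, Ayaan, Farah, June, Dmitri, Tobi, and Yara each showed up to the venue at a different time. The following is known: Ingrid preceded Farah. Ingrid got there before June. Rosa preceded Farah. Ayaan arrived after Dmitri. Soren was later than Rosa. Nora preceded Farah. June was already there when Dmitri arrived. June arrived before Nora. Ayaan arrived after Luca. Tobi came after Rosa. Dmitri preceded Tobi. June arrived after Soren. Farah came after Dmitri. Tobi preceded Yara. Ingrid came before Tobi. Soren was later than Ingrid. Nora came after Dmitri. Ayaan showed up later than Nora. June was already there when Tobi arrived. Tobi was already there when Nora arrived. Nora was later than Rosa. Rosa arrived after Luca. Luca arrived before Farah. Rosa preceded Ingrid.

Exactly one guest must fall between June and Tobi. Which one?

Dmitri

Tracing the constraints gives June → Dmitri → Tobi, so Dmitri sits after June and before Tobi.
No other guest is forced both after June and before Tobi.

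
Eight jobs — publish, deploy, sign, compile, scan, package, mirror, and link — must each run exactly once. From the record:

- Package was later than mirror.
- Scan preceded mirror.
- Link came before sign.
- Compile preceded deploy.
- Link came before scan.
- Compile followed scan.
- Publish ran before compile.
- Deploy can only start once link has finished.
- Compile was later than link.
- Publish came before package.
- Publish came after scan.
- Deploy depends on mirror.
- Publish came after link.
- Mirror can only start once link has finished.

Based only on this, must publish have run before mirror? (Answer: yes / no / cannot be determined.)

cannot be determined

No chain of stated constraints runs from publish to mirror, and none runs from mirror to publish either.
So the relative order of publish and mirror is not fixed by the given facts.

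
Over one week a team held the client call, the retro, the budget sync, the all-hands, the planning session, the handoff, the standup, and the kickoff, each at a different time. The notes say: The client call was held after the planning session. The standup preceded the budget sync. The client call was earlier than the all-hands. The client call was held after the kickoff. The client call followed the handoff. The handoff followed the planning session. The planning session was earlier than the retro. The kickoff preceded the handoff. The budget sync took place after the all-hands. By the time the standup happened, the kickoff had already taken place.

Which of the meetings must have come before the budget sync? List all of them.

Directly stated before the budget sync: the all-hands and the standup.
The client call reaches the budget sync via the client call → the all-hands → the budget sync.
The handoff reaches the budget sync via the handoff → the client call → the all-hands → the budget sync.
The kickoff reaches the budget sync via the kickoff → the standup → the budget sync.
Likewise the planning session reaches the budget sync by chaining the stated constraints.

the all-hands, the client call, the handoff, the kickoff, the planning session, the standup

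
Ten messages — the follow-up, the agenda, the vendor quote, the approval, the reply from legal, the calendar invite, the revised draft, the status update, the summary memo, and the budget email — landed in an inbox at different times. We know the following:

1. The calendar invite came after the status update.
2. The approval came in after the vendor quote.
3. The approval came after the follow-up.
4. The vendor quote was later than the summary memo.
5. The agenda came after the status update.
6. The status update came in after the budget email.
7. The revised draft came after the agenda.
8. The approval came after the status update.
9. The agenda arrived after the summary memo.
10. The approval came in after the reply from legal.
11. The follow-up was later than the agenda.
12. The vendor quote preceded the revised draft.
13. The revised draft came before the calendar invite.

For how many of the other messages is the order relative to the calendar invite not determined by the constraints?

Forced before the calendar invite: the agenda, the budget email, the revised draft, the status update, the summary memo, and the vendor quote.
That leaves the approval, the follow-up, and the reply from legal with no forced order relative to the calendar invite — 3.

3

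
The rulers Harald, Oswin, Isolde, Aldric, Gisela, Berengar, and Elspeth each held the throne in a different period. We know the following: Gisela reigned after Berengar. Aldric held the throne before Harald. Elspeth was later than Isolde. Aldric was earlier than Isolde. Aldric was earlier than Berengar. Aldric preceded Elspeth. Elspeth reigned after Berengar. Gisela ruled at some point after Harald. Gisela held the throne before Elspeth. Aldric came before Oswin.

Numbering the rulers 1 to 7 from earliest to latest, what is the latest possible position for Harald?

5

Harald must come before Elspeth and Gisela — 2 rulers forced after them.
Everything else can be placed before Harald in some valid order, so Harald can sit as late as position 7 − 2 = 5.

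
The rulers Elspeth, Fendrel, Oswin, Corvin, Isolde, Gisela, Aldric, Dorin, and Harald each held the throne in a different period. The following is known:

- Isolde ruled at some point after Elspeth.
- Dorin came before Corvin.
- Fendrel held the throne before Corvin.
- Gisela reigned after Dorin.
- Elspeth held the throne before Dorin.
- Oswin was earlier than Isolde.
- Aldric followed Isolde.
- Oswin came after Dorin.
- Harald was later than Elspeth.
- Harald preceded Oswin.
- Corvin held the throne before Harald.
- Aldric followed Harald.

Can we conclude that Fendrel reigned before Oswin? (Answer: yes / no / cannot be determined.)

Chain the constraints: Fendrel → Corvin → Harald → Oswin. Each link is directly stated, so Fendrel comes before Oswin.

yes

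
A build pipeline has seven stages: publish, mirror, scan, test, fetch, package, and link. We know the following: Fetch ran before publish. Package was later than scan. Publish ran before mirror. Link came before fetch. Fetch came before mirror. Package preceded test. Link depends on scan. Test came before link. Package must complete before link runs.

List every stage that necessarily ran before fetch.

link, package, scan, test

Directly stated before fetch: link.
Package reaches fetch via package → link → fetch.
Scan reaches fetch via scan → link → fetch.
Test reaches fetch via test → link → fetch.
No chain forces mirror (or any of the others) ahead of fetch.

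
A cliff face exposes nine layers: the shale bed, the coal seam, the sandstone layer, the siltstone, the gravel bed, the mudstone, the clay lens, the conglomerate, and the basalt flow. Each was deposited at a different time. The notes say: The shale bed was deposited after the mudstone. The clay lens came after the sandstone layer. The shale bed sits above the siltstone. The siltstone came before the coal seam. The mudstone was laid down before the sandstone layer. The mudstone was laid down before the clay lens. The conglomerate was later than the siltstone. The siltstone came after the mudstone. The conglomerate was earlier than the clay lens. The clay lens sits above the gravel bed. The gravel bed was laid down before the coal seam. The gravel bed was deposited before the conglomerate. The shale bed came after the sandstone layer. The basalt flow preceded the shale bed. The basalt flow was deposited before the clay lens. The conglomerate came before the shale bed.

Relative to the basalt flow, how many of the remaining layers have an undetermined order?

6

Forced after the basalt flow: the clay lens and the shale bed.
That leaves the coal seam, the conglomerate, the gravel bed, the mudstone, the sandstone layer, and the siltstone with no forced order relative to the basalt flow — 6.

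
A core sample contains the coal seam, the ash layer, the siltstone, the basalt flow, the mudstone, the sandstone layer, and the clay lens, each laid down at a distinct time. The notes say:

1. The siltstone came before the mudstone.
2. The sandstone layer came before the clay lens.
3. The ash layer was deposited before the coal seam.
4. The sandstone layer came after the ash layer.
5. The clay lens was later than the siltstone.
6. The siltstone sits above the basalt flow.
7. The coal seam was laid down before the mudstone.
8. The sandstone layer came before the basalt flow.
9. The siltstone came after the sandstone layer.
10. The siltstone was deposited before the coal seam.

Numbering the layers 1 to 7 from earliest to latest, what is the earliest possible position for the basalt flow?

3

The ash layer and the sandstone layer must both come before the basalt flow — 2 forced predecessors.
Nothing else is forced ahead of the basalt flow, so its earliest slot is position 2 + 1 = 3.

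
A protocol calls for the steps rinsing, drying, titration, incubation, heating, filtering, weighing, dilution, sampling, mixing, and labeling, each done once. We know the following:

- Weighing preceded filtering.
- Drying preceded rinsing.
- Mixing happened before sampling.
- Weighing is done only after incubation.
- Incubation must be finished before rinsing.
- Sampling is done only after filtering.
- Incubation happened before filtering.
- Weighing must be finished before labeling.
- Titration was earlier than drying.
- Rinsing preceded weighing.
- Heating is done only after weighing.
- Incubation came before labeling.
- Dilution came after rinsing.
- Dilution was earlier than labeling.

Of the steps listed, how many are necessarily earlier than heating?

5

Directly stated before heating: weighing.
Drying reaches heating via drying → rinsing → weighing → heating.
Incubation reaches heating via incubation → weighing → heating.
Rinsing reaches heating via rinsing → weighing → heating.
Likewise titration reaches heating by chaining the stated constraints.
No chain forces sampling (or any of the others) ahead of heating.
That's drying, incubation, rinsing, titration, and weighing — 5 in all.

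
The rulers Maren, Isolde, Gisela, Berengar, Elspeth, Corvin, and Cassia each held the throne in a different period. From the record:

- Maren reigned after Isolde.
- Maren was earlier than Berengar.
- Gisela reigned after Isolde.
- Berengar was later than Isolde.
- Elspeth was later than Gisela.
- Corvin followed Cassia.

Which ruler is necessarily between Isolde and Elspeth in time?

Gisela

Tracing the constraints gives Isolde → Gisela → Elspeth, so Gisela sits after Isolde and before Elspeth.
No other ruler is forced both after Isolde and before Elspeth.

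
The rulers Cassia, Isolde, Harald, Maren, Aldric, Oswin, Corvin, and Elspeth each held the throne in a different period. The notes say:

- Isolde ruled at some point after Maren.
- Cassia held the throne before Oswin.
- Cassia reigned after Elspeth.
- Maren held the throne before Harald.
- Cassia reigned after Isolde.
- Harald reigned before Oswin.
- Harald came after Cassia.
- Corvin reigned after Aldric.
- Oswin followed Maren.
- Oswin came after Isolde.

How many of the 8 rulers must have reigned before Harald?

Directly stated before Harald: Cassia and Maren.
Elspeth reaches Harald via Elspeth → Cassia → Harald.
Isolde reaches Harald via Isolde → Cassia → Harald.
No chain forces Aldric (or any of the others) ahead of Harald.
That's Cassia, Elspeth, Isolde, and Maren — 4 in all.

4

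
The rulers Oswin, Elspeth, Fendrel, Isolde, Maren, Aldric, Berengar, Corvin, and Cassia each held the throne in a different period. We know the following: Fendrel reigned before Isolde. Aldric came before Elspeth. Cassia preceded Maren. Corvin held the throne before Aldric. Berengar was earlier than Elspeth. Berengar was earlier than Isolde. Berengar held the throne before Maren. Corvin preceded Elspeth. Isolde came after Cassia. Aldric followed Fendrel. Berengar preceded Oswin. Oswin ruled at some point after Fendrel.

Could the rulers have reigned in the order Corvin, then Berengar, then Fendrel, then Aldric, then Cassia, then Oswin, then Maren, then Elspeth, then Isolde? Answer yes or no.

yes

Check each stated constraint against the proposed order — e.g. Berengar is ahead of Isolde; Corvin is ahead of Elspeth. Every pair is in the required order; nothing is violated.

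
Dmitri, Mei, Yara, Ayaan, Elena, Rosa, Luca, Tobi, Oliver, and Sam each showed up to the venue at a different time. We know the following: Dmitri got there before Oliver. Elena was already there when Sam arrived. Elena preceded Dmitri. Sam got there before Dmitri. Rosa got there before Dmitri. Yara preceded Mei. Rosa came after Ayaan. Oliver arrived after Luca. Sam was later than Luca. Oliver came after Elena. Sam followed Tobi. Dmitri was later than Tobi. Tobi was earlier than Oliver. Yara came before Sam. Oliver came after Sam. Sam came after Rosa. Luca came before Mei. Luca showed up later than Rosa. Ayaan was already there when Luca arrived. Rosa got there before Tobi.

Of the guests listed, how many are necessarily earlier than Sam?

6

Directly stated before Sam: Elena, Luca, Rosa, Tobi, and Yara.
Ayaan reaches Sam via Ayaan → Rosa → Sam.
That's Ayaan, Elena, Luca, Rosa, Tobi, and Yara — 6 in all.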